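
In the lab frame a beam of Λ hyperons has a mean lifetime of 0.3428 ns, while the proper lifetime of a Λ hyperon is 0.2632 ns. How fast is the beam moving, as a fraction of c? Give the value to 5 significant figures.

γ = Δt/τ₀ = 0.3428/0.2632 = 1.302432
β = √(1 − 1/γ²) = √(1 − 1/1.302432²) = 0.64070

β ≈ 0.64070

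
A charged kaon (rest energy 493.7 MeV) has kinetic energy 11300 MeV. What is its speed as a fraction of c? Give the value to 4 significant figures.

γ = 1 + K/(m₀c²) = 1 + 11300/493.7 = 23.8884
β = √(1 − 1/γ²) = 0.9991

β ≈ 0.9991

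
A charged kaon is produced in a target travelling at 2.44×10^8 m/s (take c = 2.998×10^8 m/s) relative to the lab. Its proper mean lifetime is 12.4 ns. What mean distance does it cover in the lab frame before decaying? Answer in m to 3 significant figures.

d ≈ 5.21 m

β = v/c = 2.44×10^8 / 2.998×10^8 = 0.81388
γ = 1/√(1 − 0.81388²) = 1.7211
Dilated lifetime: Δt = γτ₀ = 1.7211 × 12.4 ns = 21.341 ns
d = vΔt = 0.81388c × 21.341 ns = 2.4400×10^8 m/s × 2.1341×10^-8 s = 5.21 m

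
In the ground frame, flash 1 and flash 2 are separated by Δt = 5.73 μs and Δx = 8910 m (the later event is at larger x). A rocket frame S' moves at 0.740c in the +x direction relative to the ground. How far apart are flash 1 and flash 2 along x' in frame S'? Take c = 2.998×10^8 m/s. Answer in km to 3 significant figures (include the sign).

γ = 1/√(1 − 0.740²) = 1.4868
Δx' = γ(Δx − vΔt) = 1.4868 × (8910 m − 0.740×(2.998×10^8 m/s)×5.73×10^-6 s)
= 1.4868 × (7638.8 m) = 11.4 km

Δx' ≈ 11.4 km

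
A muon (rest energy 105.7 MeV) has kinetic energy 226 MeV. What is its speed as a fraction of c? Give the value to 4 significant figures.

γ = 1 + K/(m₀c²) = 1 + 226/105.7 = 3.13813
β = √(1 − 1/γ²) = 0.9479

β ≈ 0.9479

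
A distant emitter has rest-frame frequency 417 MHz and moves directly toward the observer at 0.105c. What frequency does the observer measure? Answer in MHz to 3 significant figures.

Relativistic Doppler: f_obs = f_src √((1+β)/(1−β))
= 417 × √(1.1050/0.89500) = 417 × 1.1111 = 463 MHz

f_obs ≈ 463 MHz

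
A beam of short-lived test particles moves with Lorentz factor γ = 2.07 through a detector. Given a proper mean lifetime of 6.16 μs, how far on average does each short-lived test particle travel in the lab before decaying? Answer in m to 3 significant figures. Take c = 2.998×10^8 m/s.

β = √(1 − 1/γ²) = √(1 − 1/2.07²) = 0.87557
Dilated lifetime: Δt = γτ₀ = 2.07 × 6.16 μs = 12.751 μs
d = vΔt = 0.87557c × 12.751 μs = 2.6250×10^8 m/s × 1.2751×10^-5 s = 3350 m

d ≈ 3350 m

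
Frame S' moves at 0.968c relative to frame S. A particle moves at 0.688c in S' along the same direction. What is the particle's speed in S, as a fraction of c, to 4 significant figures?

u ≈ 0.9940c

Relativistic velocity addition: u = (u' + v)/(1 + u'v/c²)
= (0.688 + 0.968)/(1 + 0.688×0.968) = 1.656/1.66598 = 0.9940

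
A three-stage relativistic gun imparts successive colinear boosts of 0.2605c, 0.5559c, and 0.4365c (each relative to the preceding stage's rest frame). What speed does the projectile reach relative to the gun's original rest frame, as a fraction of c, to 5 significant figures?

u ≈ 0.87672c

Compose boost 2: (0.5559 + 0.2605)/(1 + 0.5559×0.2605) = 0.81640/1.144812 = 0.7131302
Compose boost 3: (0.4365 + 0.7131302)/(1 + 0.4365×0.7131302) = 1.149630/1.311281 = 0.87672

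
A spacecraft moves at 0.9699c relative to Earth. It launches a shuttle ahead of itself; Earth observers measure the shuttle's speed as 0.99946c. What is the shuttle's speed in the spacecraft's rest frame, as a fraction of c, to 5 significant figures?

u' ≈ 0.96526c

Inverse velocity addition: u' = (u − v)/(1 − uv/c²)
= (0.99946 − 0.9699)/(1 − 0.99946×0.9699) = 0.029560/0.03062375 = 0.96526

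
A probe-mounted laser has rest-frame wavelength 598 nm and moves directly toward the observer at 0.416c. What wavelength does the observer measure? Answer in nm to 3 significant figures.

Relativistic Doppler: λ_obs = λ_src √((1−β)/(1+β))
= 598 × √(0.58400/1.4160) = 598 × 0.64221 = 384 nm

λ_obs ≈ 384 nm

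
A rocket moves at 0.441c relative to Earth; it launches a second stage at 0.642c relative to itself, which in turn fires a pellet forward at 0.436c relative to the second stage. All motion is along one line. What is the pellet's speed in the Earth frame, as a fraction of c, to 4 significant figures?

Compose boost 2: (0.642 + 0.441)/(1 + 0.642×0.441) = 1.083/1.28312 = 0.844035
Compose boost 3: (0.436 + 0.844035)/(1 + 0.436×0.844035) = 1.28004/1.36800 = 0.9357

u ≈ 0.9357c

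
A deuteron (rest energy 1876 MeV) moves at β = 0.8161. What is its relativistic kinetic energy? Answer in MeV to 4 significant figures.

γ = 1/√(1 − 0.8161²) = 1.73037
K = (γ − 1)m₀c² = (1.73037 − 1) × 1876 MeV = 0.730371 × 1876 MeV = 1370 MeV

K ≈ 1370 MeV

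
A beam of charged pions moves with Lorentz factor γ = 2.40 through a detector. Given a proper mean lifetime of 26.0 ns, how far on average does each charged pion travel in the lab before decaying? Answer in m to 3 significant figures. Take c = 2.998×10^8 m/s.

β = √(1 − 1/γ²) = √(1 − 1/2.40²) = 0.90906
Dilated lifetime: Δt = γτ₀ = 2.40 × 26.0 ns = 62.400 ns
d = vΔt = 0.90906c × 62.400 ns = 2.7254×10^8 m/s × 6.2400×10^-8 s = 17.0 m

d ≈ 17.0 m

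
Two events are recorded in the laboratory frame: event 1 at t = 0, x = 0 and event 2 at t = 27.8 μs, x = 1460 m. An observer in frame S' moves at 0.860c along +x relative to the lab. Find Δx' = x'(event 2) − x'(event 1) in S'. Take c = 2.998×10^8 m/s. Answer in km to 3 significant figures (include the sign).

Δx' ≈ -11.2 km

γ = 1/√(1 − 0.860²) = 1.9597
Δx' = γ(Δx − vΔt) = 1.9597 × (1460 m − 0.860×(2.998×10^8 m/s)×27.8×10^-6 s)
= 1.9597 × (-5707.6 m) = -11.2 km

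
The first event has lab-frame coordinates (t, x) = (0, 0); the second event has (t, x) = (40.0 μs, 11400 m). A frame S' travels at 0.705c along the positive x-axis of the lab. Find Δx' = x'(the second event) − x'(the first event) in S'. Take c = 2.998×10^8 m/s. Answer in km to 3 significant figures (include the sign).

γ = 1/√(1 − 0.705²) = 1.4100
Δx' = γ(Δx − vΔt) = 1.4100 × (11400 m − 0.705×(2.998×10^8 m/s)×40.0×10^-6 s)
= 1.4100 × (2945.6 m) = 4.15 km

Δx' ≈ 4.15 km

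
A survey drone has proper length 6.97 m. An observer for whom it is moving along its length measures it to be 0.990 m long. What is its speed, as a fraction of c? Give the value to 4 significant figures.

γ = L₀/L = 6.97/0.990 = 7.04040
β = √(1 − 1/γ²) = 0.9899

β ≈ 0.9899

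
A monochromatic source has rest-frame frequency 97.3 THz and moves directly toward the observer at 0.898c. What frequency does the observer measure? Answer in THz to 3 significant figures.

f_obs ≈ 420 THz

Relativistic Doppler: f_obs = f_src √((1+β)/(1−β))
= 97.3 × √(1.8980/0.10200) = 97.3 × 4.3137 = 420 THz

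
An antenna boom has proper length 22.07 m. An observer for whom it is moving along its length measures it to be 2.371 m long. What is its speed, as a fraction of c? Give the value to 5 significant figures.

β ≈ 0.99421

γ = L₀/L = 22.07/2.371 = 9.308309
β = √(1 − 1/γ²) = 0.99421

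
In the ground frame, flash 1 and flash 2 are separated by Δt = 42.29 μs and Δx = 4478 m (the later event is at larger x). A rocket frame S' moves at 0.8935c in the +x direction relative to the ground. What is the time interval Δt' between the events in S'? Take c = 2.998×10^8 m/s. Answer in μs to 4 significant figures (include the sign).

γ = 1/√(1 − 0.8935²) = 2.22686
Δt' = γ(Δt − vΔx/c²) = 2.22686 × (42.29 μs − 0.8935×4478 m / (2.998×10^8 m/s))
= 2.22686 × (28.9441 μs) = 64.45 μs

Δt' ≈ 64.45 μs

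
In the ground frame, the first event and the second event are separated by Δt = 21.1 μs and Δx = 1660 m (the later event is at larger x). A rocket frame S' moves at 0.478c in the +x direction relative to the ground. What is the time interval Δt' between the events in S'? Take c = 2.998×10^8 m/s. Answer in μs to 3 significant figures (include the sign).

γ = 1/√(1 − 0.478²) = 1.1385
Δt' = γ(Δt − vΔx/c²) = 1.1385 × (21.1 μs − 0.478×1660 m / (2.998×10^8 m/s))
= 1.1385 × (18.453 μs) = 21.0 μs

Δt' ≈ 21.0 μs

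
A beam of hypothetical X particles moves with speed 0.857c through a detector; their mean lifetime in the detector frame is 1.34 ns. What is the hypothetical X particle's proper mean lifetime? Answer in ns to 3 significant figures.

γ = 1/√(1 − 0.857²) = 1.9406
Proper time: τ₀ = Δt/γ = 1.34/1.9406 = 0.691 ns

τ₀ ≈ 0.691 ns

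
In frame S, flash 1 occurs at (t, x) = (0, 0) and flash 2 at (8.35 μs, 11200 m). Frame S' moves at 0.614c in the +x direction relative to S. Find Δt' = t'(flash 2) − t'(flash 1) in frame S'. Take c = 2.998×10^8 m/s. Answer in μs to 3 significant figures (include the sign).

γ = 1/√(1 − 0.614²) = 1.2669
Δt' = γ(Δt − vΔx/c²) = 1.2669 × (8.35 μs − 0.614×11200 m / (2.998×10^8 m/s))
= 1.2669 × (-14.588 μs) = -18.5 μs

Δt' ≈ -18.5 μs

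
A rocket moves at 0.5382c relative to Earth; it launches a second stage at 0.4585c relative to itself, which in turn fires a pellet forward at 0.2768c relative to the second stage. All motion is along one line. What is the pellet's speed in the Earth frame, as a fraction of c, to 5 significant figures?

u ≈ 0.88123c

Compose boost 2: (0.4585 + 0.5382)/(1 + 0.4585×0.5382) = 0.99670/1.246765 = 0.7994291
Compose boost 3: (0.2768 + 0.7994291)/(1 + 0.2768×0.7994291) = 1.076229/1.221282 = 0.88123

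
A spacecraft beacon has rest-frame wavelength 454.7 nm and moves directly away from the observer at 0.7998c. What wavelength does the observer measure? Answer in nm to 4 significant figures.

Relativistic Doppler: λ_obs = λ_src √((1+β)/(1−β))
= 454.7 × √(1.79980/0.200200) = 454.7 × 2.99833 = 1363 nm

λ_obs ≈ 1363 nm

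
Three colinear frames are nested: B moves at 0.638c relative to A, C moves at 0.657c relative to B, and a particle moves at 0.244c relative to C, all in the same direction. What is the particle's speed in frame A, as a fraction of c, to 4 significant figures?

Compose boost 2: (0.657 + 0.638)/(1 + 0.657×0.638) = 1.295/1.41917 = 0.912508
Compose boost 3: (0.244 + 0.912508)/(1 + 0.244×0.912508) = 1.15651/1.22265 = 0.9459

u ≈ 0.9459c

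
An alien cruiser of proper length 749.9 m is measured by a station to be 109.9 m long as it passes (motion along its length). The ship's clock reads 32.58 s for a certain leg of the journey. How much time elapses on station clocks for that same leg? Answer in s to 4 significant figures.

Δt ≈ 222.3 s

Length contraction ⇒ γ = L₀/L = 749.9/109.9 = 6.82348
Time dilation: Δt = γτ₀ = 6.82348 × 32.58 s = 222.3 s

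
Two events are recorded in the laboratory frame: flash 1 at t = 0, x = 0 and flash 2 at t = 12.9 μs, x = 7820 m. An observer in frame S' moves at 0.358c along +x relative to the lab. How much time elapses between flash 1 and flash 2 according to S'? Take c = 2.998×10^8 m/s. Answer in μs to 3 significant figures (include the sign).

Δt' ≈ 3.81 μs

γ = 1/√(1 − 0.358²) = 1.0710
Δt' = γ(Δt − vΔx/c²) = 1.0710 × (12.9 μs − 0.358×7820 m / (2.998×10^8 m/s))
= 1.0710 × (3.5619 μs) = 3.81 μs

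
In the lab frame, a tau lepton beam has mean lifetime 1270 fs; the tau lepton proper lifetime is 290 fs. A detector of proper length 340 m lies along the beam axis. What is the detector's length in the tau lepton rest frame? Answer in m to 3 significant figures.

L ≈ 77.6 m

Time dilation ⇒ γ = Δt/τ₀ = 1270/290 = 4.3793
Length contraction: L = L₀/γ = 340/4.3793 = 77.6 m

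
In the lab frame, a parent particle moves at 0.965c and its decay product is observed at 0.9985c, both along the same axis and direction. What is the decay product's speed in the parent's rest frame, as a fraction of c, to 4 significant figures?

Inverse velocity addition: u' = (u − v)/(1 − uv/c²)
= (0.9985 − 0.965)/(1 − 0.9985×0.965) = 0.03350/0.0364475 = 0.9191

u' ≈ 0.9191c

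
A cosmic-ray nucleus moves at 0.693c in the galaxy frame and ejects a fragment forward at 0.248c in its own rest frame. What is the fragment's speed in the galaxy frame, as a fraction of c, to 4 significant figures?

u ≈ 0.8030c

Compose boost 2: (0.248 + 0.693)/(1 + 0.248×0.693) = 0.9410/1.17186 = 0.8030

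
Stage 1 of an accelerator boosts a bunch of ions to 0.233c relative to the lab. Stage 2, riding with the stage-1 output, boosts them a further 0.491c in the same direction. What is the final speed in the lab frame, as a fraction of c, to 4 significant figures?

u ≈ 0.6497c

Compose boost 2: (0.491 + 0.233)/(1 + 0.491×0.233) = 0.7240/1.11440 = 0.6497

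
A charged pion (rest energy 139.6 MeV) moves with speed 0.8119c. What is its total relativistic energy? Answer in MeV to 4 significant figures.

γ = 1/√(1 − 0.8119²) = 1.71293
E = γm₀c² = 1.71293 × 139.6 MeV = 239.1 MeV

E ≈ 239.1 MeV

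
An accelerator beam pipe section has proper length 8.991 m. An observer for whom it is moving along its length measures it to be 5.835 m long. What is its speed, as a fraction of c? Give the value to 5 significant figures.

β ≈ 0.76080

γ = L₀/L = 8.991/5.835 = 1.540874
β = √(1 − 1/γ²) = 0.76080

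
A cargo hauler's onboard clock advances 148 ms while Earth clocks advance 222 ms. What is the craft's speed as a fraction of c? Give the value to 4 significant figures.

β ≈ 0.7454

γ = Δt/τ₀ = 222/148 = 1.50000
β = √(1 − 1/γ²) = √(1 − 1/1.50000²) = 0.7454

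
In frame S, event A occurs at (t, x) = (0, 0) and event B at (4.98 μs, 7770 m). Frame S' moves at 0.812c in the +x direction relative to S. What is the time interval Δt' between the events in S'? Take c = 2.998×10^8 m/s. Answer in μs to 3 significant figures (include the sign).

Δt' ≈ -27.5 μs

γ = 1/√(1 − 0.812²) = 1.7133
Δt' = γ(Δt − vΔx/c²) = 1.7133 × (4.98 μs − 0.812×7770 m / (2.998×10^8 m/s))
= 1.7133 × (-16.065 μs) = -27.5 μs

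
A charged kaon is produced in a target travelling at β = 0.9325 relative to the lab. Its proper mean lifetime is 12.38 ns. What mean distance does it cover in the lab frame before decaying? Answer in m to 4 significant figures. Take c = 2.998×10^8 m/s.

γ = 1/√(1 − 0.9325²) = 2.76878
Dilated lifetime: Δt = γτ₀ = 2.76878 × 12.38 ns = 34.2775 ns
d = vΔt = 0.9325c × 34.2775 ns = 2.79564×10^8 m/s × 3.42775×10^-8 s = 9.583 m

d ≈ 9.583 m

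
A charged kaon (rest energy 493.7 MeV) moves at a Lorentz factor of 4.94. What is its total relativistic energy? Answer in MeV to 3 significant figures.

E ≈ 2440 MeV

γ = 4.94 (given)
E = γm₀c² = 4.94 × 493.7 MeV = 2440 MeV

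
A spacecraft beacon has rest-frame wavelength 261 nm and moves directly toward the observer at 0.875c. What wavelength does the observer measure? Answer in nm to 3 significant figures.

Relativistic Doppler: λ_obs = λ_src √((1−β)/(1+β))
= 261 × √(0.12500/1.8750) = 261 × 0.25820 = 67.4 nm

λ_obs ≈ 67.4 nm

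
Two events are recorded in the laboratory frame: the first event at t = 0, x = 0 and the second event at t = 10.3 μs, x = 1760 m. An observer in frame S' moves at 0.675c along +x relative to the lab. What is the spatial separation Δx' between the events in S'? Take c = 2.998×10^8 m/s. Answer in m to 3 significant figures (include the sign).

γ = 1/√(1 − 0.675²) = 1.3553
Δx' = γ(Δx − vΔt) = 1.3553 × (1760 m − 0.675×(2.998×10^8 m/s)×10.3×10^-6 s)
= 1.3553 × (-324.36 m) = -440 m

Δx' ≈ -440 m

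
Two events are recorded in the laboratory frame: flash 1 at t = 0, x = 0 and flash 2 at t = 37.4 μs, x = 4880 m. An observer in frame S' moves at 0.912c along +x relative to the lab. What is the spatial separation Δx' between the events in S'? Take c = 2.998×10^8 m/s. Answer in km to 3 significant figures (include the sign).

γ = 1/√(1 − 0.912²) = 2.4379
Δx' = γ(Δx − vΔt) = 2.4379 × (4880 m − 0.912×(2.998×10^8 m/s)×37.4×10^-6 s)
= 2.4379 × (-5345.8 m) = -13.0 km

Δx' ≈ -13.0 km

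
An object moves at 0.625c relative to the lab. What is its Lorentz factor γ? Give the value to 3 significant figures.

γ = 1/√(1 − β²) = 1/√(1 − 0.625²) = 1/√(0.60938) = 1.28

γ ≈ 1.28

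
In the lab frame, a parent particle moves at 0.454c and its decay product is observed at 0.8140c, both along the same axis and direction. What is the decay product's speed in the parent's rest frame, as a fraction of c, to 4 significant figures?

u' ≈ 0.5710c

Inverse velocity addition: u' = (u − v)/(1 − uv/c²)
= (0.8140 − 0.454)/(1 − 0.8140×0.454) = 0.3600/0.630444 = 0.5710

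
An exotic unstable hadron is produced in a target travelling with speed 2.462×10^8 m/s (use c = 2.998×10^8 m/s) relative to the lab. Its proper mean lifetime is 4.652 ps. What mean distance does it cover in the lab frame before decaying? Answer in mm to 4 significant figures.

d ≈ 2.007 mm

β = v/c = 2.462×10^8 / 2.998×10^8 = 0.821214
γ = 1/√(1 − 0.821214²) = 1.75248
Dilated lifetime: Δt = γτ₀ = 1.75248 × 4.652 ps = 8.15253 ps
d = vΔt = 0.821214c × 8.15253 ps = 2.46200×10^8 m/s × 8.15253×10^-12 s = 2.007 mm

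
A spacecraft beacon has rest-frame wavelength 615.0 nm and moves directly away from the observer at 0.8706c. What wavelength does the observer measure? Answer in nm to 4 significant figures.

λ_obs ≈ 2338 nm

Relativistic Doppler: λ_obs = λ_src √((1+β)/(1−β))
= 615.0 × √(1.87060/0.129400) = 615.0 × 3.80210 = 2338 nm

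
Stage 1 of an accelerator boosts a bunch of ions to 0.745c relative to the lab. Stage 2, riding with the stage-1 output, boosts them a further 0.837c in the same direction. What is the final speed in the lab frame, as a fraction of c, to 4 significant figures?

u ≈ 0.9744c

Compose boost 2: (0.837 + 0.745)/(1 + 0.837×0.745) = 1.582/1.62356 = 0.9744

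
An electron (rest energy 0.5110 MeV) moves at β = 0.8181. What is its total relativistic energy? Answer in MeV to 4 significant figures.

E ≈ 0.8886 MeV

γ = 1/√(1 − 0.8181²) = 1.73890
E = γm₀c² = 1.73890 × 0.5110 MeV = 0.8886 MeV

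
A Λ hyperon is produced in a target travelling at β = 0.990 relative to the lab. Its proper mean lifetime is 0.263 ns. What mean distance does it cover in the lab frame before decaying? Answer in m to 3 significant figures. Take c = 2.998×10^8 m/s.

d ≈ 0.553 m

γ = 1/√(1 − 0.990²) = 7.0888
Dilated lifetime: Δt = γτ₀ = 7.0888 × 0.263 ns = 1.8644 ns
d = vΔt = 0.990c × 1.8644 ns = 2.9680×10^8 m/s × 1.8644×10^-9 s = 0.553 m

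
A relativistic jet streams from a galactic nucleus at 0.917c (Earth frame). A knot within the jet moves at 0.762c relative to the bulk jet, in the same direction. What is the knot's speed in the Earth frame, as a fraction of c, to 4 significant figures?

u ≈ 0.9884c

Relativistic velocity addition: u = (u' + v)/(1 + u'v/c²)
= (0.762 + 0.917)/(1 + 0.762×0.917) = 1.679/1.69875 = 0.9884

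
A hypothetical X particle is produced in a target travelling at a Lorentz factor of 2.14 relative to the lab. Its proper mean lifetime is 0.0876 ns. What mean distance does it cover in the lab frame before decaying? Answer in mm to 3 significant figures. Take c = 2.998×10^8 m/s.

d ≈ 49.7 mm

β = √(1 − 1/γ²) = √(1 − 1/2.14²) = 0.88410
Dilated lifetime: Δt = γτ₀ = 2.14 × 0.0876 ns = 0.18746 ns
d = vΔt = 0.88410c × 0.18746 ns = 2.6505×10^8 m/s × 1.8746×10^-10 s = 49.7 mm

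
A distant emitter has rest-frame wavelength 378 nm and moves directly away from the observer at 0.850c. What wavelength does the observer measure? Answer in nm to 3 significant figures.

λ_obs ≈ 1330 nm

Relativistic Doppler: λ_obs = λ_src √((1+β)/(1−β))
= 378 × √(1.8500/0.15000) = 378 × 3.5119 = 1330 nm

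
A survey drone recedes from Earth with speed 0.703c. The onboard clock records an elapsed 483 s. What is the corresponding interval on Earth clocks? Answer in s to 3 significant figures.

Δt ≈ 679 s

γ = 1/√(1 − 0.703²) = 1.4061
Time dilation: Δt = γτ₀ = 1.4061 × 483 s = 679 s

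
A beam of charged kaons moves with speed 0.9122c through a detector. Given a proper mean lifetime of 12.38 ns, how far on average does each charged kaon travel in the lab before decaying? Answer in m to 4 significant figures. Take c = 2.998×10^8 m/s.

γ = 1/√(1 − 0.9122²) = 2.44054
Dilated lifetime: Δt = γτ₀ = 2.44054 × 12.38 ns = 30.2139 ns
d = vΔt = 0.9122c × 30.2139 ns = 2.73478×10^8 m/s × 3.02139×10^-8 s = 8.263 m

d ≈ 8.263 m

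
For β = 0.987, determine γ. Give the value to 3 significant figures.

γ ≈ 6.22

γ = 1/√(1 − β²) = 1/√(1 − 0.987²) = 1/√(0.025831) = 6.22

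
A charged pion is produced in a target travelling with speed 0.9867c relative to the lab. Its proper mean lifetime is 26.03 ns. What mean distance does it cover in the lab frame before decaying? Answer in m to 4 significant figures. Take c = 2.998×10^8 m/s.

d ≈ 47.37 m

γ = 1/√(1 − 0.9867²) = 6.15188
Dilated lifetime: Δt = γτ₀ = 6.15188 × 26.03 ns = 160.134 ns
d = vΔt = 0.9867c × 160.134 ns = 2.95813×10^8 m/s × 1.60134×10^-7 s = 47.37 m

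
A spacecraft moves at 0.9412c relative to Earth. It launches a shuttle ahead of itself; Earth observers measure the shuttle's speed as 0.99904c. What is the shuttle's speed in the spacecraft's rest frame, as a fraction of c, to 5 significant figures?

Inverse velocity addition: u' = (u − v)/(1 − uv/c²)
= (0.99904 − 0.9412)/(1 − 0.99904×0.9412) = 0.057840/0.05970355 = 0.96879

u' ≈ 0.96879c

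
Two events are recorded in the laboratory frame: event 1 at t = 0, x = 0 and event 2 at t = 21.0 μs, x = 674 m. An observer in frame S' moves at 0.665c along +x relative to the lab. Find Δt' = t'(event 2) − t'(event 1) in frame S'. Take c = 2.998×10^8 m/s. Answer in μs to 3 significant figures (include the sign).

γ = 1/√(1 − 0.665²) = 1.3390
Δt' = γ(Δt − vΔx/c²) = 1.3390 × (21.0 μs − 0.665×674 m / (2.998×10^8 m/s))
= 1.3390 × (19.505 μs) = 26.1 μs

Δt' ≈ 26.1 μs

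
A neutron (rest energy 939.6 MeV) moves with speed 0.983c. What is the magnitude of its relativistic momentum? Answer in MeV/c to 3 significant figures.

p ≈ 5030 MeV/c

γ = 1/√(1 − 0.983²) = 5.4465
p = γβm₀c = 5.4465 × 0.983 × 939.6 MeV/c = 5030 MeV/c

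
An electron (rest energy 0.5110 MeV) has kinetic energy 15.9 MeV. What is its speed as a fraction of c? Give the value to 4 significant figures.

β ≈ 0.9995

γ = 1 + K/(m₀c²) = 1 + 15.9/0.5110 = 32.1155
β = √(1 − 1/γ²) = 0.9995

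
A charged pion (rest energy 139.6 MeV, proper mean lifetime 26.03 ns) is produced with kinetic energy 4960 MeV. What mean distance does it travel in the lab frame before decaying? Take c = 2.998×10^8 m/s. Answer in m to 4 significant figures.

γ = 1 + K/(m₀c²) = 1 + 4960/139.6 = 36.5301
β = √(1 − 1/γ²) = 0.999625
Dilated lifetime: γτ₀ = 36.5301 × 26.03 ns = 950.878 ns
d = βc·γτ₀ = 0.999625 × (2.998×10^8 m/s) × 9.50878×10^-7 s = 285.0 m

d ≈ 285.0 m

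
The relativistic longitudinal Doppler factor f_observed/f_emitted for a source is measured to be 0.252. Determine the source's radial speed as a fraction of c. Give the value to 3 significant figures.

f_obs/f_src = √((1−β)/(1+β)) = 0.252  ⇒  (1−β)/(1+β) = 0.063504
β = |1 − D²|/(1 + D²) = |1 − 0.063504|/(1 + 0.063504) = 0.881

β ≈ 0.881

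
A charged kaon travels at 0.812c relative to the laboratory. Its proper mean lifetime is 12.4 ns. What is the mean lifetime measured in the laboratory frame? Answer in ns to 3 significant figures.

Δt ≈ 21.2 ns

γ = 1/√(1 − 0.812²) = 1.7133
Time dilation: Δt = γτ₀ = 1.7133 × 12.4 ns = 21.2 ns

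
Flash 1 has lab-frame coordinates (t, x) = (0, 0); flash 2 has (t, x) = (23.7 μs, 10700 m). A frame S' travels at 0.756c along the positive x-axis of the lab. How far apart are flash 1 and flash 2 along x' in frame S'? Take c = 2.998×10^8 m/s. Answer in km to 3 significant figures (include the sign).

γ = 1/√(1 − 0.756²) = 1.5277
Δx' = γ(Δx − vΔt) = 1.5277 × (10700 m − 0.756×(2.998×10^8 m/s)×23.7×10^-6 s)
= 1.5277 × (5328.4 m) = 8.14 km

Δx' ≈ 8.14 km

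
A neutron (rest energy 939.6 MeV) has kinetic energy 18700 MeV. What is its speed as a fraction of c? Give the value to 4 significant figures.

γ = 1 + K/(m₀c²) = 1 + 18700/939.6 = 20.9021
β = √(1 − 1/γ²) = 0.9989

β ≈ 0.9989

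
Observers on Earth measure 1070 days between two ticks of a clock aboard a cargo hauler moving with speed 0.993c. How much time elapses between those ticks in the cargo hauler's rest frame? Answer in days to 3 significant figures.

γ = 1/√(1 − 0.993²) = 8.4664
Proper time: τ₀ = Δt/γ = 1070/8.4664 = 126 days

τ₀ ≈ 126 days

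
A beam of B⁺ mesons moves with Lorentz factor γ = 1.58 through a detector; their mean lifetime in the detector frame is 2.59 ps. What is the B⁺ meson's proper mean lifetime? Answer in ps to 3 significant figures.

γ = 1.58 (given)
Proper time: τ₀ = Δt/γ = 2.59/1.58 = 1.64 ps

τ₀ ≈ 1.64 ps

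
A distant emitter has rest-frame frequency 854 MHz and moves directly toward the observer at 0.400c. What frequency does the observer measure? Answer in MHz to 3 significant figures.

Relativistic Doppler: f_obs = f_src √((1+β)/(1−β))
= 854 × √(1.4000/0.60000) = 854 × 1.5275 = 1300 MHz

f_obs ≈ 1300 MHz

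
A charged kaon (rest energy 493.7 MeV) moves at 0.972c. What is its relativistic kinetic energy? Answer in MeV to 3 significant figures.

K ≈ 1610 MeV

γ = 1/√(1 − 0.972²) = 4.2557
K = (γ − 1)m₀c² = (4.2557 − 1) × 493.7 MeV = 3.2557 × 493.7 MeV = 1610 MeV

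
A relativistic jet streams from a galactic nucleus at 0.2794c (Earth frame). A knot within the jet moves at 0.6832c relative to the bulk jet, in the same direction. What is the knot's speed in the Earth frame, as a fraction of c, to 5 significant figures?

u ≈ 0.80831c

Relativistic velocity addition: u = (u' + v)/(1 + u'v/c²)
= (0.6832 + 0.2794)/(1 + 0.6832×0.2794) = 0.96260/1.190886 = 0.80831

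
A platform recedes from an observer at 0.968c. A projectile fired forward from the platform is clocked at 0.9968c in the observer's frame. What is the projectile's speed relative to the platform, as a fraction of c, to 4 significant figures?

u' ≈ 0.8206c

Inverse velocity addition: u' = (u − v)/(1 − uv/c²)
= (0.9968 − 0.968)/(1 − 0.9968×0.968) = 0.02880/0.0350976 = 0.8206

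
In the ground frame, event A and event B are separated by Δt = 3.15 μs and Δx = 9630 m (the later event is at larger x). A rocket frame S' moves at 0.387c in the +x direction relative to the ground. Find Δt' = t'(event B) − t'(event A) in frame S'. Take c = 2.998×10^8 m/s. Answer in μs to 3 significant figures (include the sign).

Δt' ≈ -10.1 μs

γ = 1/√(1 − 0.387²) = 1.0845
Δt' = γ(Δt − vΔx/c²) = 1.0845 × (3.15 μs − 0.387×9630 m / (2.998×10^8 m/s))
= 1.0845 × (-9.2810 μs) = -10.1 μs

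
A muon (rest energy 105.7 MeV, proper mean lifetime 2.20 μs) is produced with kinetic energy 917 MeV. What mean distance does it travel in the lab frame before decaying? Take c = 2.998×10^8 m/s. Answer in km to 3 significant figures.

d ≈ 6.35 km

γ = 1 + K/(m₀c²) = 1 + 917/105.7 = 9.6755
β = √(1 − 1/γ²) = 0.99464
Dilated lifetime: γτ₀ = 9.6755 × 2.20 μs = 21.286 μs
d = βc·γτ₀ = 0.99464 × (2.998×10^8 m/s) × 2.1286×10^-5 s = 6.35 km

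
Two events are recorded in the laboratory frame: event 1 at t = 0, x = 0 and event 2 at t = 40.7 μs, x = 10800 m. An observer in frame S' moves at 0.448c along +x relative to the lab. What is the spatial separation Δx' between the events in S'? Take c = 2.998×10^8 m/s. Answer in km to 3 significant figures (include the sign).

Δx' ≈ 5.97 km

γ = 1/√(1 − 0.448²) = 1.1185
Δx' = γ(Δx − vΔt) = 1.1185 × (10800 m − 0.448×(2.998×10^8 m/s)×40.7×10^-6 s)
= 1.1185 × (5333.6 m) = 5.97 km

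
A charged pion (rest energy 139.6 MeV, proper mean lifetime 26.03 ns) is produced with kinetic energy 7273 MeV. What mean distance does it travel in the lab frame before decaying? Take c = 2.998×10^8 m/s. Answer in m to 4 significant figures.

γ = 1 + K/(m₀c²) = 1 + 7273/139.6 = 53.0989
β = √(1 − 1/γ²) = 0.999823
Dilated lifetime: γτ₀ = 53.0989 × 26.03 ns = 1382.16 ns
d = βc·γτ₀ = 0.999823 × (2.998×10^8 m/s) × 1.38216×10^-6 s = 414.3 m

d ≈ 414.3 m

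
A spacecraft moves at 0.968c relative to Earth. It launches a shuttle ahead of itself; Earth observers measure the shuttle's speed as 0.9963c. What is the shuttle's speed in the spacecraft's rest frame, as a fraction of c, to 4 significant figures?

Inverse velocity addition: u' = (u − v)/(1 − uv/c²)
= (0.9963 − 0.968)/(1 − 0.9963×0.968) = 0.02830/0.0355816 = 0.7954

u' ≈ 0.7954c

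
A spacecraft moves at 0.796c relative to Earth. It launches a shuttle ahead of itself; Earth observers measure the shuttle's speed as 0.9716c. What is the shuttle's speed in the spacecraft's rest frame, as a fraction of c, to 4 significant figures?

u' ≈ 0.7749c

Inverse velocity addition: u' = (u − v)/(1 − uv/c²)
= (0.9716 − 0.796)/(1 − 0.9716×0.796) = 0.1756/0.226606 = 0.7749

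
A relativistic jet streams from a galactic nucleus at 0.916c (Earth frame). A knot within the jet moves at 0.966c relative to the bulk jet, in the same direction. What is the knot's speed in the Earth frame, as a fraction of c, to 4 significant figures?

u ≈ 0.9985c

Relativistic velocity addition: u = (u' + v)/(1 + u'v/c²)
= (0.966 + 0.916)/(1 + 0.966×0.916) = 1.882/1.88486 = 0.9985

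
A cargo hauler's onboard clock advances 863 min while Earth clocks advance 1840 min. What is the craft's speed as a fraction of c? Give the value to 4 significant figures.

γ = Δt/τ₀ = 1840/863 = 2.13210
β = √(1 − 1/γ²) = √(1 − 1/2.13210²) = 0.8832

β ≈ 0.8832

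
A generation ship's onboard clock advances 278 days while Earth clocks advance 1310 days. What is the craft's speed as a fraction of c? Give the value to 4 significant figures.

β ≈ 0.9772

γ = Δt/τ₀ = 1310/278 = 4.71223
β = √(1 − 1/γ²) = √(1 − 1/4.71223²) = 0.9772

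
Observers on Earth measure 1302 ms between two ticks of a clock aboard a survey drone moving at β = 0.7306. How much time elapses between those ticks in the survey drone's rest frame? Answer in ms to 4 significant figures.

τ₀ ≈ 889.0 ms

γ = 1/√(1 − 0.7306²) = 1.46455
Proper time: τ₀ = Δt/γ = 1302/1.46455 = 889.0 ms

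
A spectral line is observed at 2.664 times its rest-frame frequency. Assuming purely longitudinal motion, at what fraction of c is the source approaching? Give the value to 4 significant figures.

f_obs/f_src = √((1+β)/(1−β)) = 2.664  ⇒  (1+β)/(1−β) = 7.09690
β = |1 − D²|/(1 + D²) = |1 − 7.09690|/(1 + 7.09690) = 0.7530

β ≈ 0.7530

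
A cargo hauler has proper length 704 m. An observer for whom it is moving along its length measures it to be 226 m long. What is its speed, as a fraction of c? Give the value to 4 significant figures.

γ = L₀/L = 704/226 = 3.11504
β = √(1 − 1/γ²) = 0.9471

β ≈ 0.9471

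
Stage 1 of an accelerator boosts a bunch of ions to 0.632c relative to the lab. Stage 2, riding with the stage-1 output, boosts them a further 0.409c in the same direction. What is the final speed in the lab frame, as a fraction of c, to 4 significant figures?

u ≈ 0.8272c

Compose boost 2: (0.409 + 0.632)/(1 + 0.409×0.632) = 1.041/1.25849 = 0.8272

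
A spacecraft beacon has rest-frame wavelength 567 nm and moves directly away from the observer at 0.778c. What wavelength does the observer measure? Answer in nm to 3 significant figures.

Relativistic Doppler: λ_obs = λ_src √((1+β)/(1−β))
= 567 × √(1.7780/0.22200) = 567 × 2.8300 = 1600 nm

λ_obs ≈ 1600 nm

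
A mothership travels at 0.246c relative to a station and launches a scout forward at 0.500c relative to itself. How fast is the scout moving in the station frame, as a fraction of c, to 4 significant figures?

u ≈ 0.6643c

Compose boost 2: (0.500 + 0.246)/(1 + 0.500×0.246) = 0.7460/1.12300 = 0.6643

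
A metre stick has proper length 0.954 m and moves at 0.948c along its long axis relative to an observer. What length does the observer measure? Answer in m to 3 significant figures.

L ≈ 0.304 m

γ = 1/√(1 − 0.948²) = 3.1420
Length contraction: L = L₀/γ = 0.954/3.1420 = 0.304 m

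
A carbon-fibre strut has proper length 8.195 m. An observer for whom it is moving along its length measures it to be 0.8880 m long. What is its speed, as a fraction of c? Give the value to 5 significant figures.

β ≈ 0.99411

γ = L₀/L = 8.195/0.8880 = 9.228604
β = √(1 − 1/γ²) = 0.99411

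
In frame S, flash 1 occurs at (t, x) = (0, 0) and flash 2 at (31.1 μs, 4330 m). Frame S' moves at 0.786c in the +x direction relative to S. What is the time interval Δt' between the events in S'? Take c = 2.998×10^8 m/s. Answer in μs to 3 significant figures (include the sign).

Δt' ≈ 31.9 μs

γ = 1/√(1 − 0.786²) = 1.6175
Δt' = γ(Δt − vΔx/c²) = 1.6175 × (31.1 μs − 0.786×4330 m / (2.998×10^8 m/s))
= 1.6175 × (19.748 μs) = 31.9 μs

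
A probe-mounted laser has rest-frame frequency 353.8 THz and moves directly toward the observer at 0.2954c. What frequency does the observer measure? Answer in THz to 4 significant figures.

f_obs ≈ 479.7 THz

Relativistic Doppler: f_obs = f_src √((1+β)/(1−β))
= 353.8 × √(1.29540/0.704600) = 353.8 × 1.35591 = 479.7 THz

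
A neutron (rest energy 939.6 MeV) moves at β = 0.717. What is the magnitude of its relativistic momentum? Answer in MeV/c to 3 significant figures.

γ = 1/√(1 − 0.717²) = 1.4346
p = γβm₀c = 1.4346 × 0.717 × 939.6 MeV/c = 966 MeV/c

p ≈ 966 MeV/c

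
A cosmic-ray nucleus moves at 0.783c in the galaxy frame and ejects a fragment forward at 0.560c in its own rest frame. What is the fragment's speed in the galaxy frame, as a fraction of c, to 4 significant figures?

u ≈ 0.9336c

Compose boost 2: (0.560 + 0.783)/(1 + 0.560×0.783) = 1.343/1.43848 = 0.9336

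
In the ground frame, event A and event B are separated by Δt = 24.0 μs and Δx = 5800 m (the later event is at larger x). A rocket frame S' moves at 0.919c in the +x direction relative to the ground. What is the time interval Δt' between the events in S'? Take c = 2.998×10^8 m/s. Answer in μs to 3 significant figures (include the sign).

γ = 1/√(1 − 0.919²) = 2.5364
Δt' = γ(Δt − vΔx/c²) = 2.5364 × (24.0 μs − 0.919×5800 m / (2.998×10^8 m/s))
= 2.5364 × (6.2208 μs) = 15.8 μs

Δt' ≈ 15.8 μs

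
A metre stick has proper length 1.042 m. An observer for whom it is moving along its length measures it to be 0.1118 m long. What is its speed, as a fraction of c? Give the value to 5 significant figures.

β ≈ 0.99423

γ = L₀/L = 1.042/0.1118 = 9.320215
β = √(1 − 1/γ²) = 0.99423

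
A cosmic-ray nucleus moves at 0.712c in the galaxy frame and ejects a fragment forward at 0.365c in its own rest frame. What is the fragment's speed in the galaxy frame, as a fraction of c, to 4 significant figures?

Compose boost 2: (0.365 + 0.712)/(1 + 0.365×0.712) = 1.077/1.25988 = 0.8548

u ≈ 0.8548c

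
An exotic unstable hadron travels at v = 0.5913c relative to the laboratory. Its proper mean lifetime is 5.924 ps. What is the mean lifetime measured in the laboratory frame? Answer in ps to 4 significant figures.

γ = 1/√(1 − 0.5913²) = 1.24000
Time dilation: Δt = γτ₀ = 1.24000 × 5.924 ps = 7.346 ps

Δt ≈ 7.346 ps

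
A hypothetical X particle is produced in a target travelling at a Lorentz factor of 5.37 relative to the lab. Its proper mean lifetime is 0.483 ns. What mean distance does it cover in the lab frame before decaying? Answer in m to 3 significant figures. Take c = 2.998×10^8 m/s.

β = √(1 − 1/γ²) = √(1 − 1/5.37²) = 0.98251
Dilated lifetime: Δt = γτ₀ = 5.37 × 0.483 ns = 2.5937 ns
d = vΔt = 0.98251c × 2.5937 ns = 2.9456×10^8 m/s × 2.5937×10^-9 s = 0.764 m

d ≈ 0.764 m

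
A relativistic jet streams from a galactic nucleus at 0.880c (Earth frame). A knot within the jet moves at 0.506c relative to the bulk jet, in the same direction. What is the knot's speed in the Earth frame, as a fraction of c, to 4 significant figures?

u ≈ 0.9590c

Relativistic velocity addition: u = (u' + v)/(1 + u'v/c²)
= (0.506 + 0.880)/(1 + 0.506×0.880) = 1.386/1.44528 = 0.9590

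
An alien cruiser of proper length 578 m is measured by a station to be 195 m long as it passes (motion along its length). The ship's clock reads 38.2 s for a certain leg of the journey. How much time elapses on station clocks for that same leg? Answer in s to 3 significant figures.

Δt ≈ 113 s

Length contraction ⇒ γ = L₀/L = 578/195 = 2.9641
Time dilation: Δt = γτ₀ = 2.9641 × 38.2 s = 113 s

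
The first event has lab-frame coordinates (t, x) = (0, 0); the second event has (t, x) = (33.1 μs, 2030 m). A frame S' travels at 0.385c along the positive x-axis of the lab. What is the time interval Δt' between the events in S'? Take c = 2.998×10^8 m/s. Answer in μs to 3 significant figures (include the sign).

Δt' ≈ 33.0 μs

γ = 1/√(1 − 0.385²) = 1.0835
Δt' = γ(Δt − vΔx/c²) = 1.0835 × (33.1 μs − 0.385×2030 m / (2.998×10^8 m/s))
= 1.0835 × (30.493 μs) = 33.0 μs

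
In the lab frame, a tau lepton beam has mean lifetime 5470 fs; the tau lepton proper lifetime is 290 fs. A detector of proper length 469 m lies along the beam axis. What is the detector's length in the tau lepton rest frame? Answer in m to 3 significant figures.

L ≈ 24.9 m

Time dilation ⇒ γ = Δt/τ₀ = 5470/290 = 18.862
Length contraction: L = L₀/γ = 469/18.862 = 24.9 m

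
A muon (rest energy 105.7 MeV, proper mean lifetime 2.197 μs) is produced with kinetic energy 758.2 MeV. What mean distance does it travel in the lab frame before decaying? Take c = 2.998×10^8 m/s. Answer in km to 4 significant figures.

γ = 1 + K/(m₀c²) = 1 + 758.2/105.7 = 8.17313
β = √(1 − 1/γ²) = 0.992487
Dilated lifetime: γτ₀ = 8.17313 × 2.197 μs = 17.9564 μs
d = βc·γτ₀ = 0.992487 × (2.998×10^8 m/s) × 1.79564×10^-5 s = 5.343 km

d ≈ 5.343 km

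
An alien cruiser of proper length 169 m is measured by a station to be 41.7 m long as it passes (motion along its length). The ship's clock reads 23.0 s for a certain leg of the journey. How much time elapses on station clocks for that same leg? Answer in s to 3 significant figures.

Δt ≈ 93.2 s

Length contraction ⇒ γ = L₀/L = 169/41.7 = 4.0528
Time dilation: Δt = γτ₀ = 4.0528 × 23.0 s = 93.2 s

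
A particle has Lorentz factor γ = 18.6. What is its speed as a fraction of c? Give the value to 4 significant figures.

β ≈ 0.9986

β = √(1 − 1/γ²) = √(1 − 1/18.6²) = √(0.997109) = 0.9986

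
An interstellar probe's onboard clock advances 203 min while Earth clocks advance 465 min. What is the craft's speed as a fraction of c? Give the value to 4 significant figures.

γ = Δt/τ₀ = 465/203 = 2.29064
β = √(1 − 1/γ²) = √(1 − 1/2.29064²) = 0.8997

β ≈ 0.8997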